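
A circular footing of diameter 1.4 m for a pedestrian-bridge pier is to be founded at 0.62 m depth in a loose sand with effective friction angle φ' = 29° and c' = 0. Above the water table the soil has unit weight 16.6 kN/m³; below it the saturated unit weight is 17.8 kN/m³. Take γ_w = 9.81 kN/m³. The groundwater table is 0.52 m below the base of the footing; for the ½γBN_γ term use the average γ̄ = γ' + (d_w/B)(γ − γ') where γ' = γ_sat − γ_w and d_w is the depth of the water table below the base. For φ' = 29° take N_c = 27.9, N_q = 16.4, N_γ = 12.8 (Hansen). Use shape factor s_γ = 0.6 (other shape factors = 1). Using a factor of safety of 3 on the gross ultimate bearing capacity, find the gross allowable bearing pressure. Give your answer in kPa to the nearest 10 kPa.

Overburden at base level: q = 16.6 × 0.62 = 10.292 kPa.
The water table is 0.52 m below the base (< B = 1.4 m), so the ½γBN_γ term uses γ̄ = γ' + (d_w/B)(γ − γ') = 7.99 + (0.52/1.4)(16.6 − 7.99) = 11.188 kN/m³.
Surcharge term q·N_q = 10.292 × 16.4 = 168.79 kPa; self-weight term 0.5·γ·B·N_γ·s_γ = 0.5 × 11.188 × 1.4 × 12.8 × 0.6 = 60.147 kPa.
q_ult = 168.79 + 60.147 = 228.94 kPa.
q_all = 228.94 / 3 = 76.312 kPa.

q_all ≈ 80 kPa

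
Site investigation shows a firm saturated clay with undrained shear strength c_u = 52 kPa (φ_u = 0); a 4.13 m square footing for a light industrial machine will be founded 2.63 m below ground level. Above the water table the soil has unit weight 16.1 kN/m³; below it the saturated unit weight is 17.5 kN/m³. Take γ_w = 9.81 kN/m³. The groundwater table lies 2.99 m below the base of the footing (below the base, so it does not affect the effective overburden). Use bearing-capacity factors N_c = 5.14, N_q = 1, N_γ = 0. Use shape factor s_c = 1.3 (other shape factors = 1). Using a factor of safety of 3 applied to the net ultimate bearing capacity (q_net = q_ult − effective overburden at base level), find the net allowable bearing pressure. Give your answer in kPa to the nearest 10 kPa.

q_all(net) ≈ 120 kPa

Overburden at base level: q = 16.1 × 2.63 = 42.343 kPa.
Cohesion term c·N_c·s_c = 52 × 5.14 × 1.3 = 347.46 kPa; surcharge term q·N_q = 42.343 × 1 = 42.343 kPa.
q_ult = 347.46 + 42.343 = 389.81 kPa.
Net ultimate: q_net = 389.81 − 42.343 = 347.46 kPa.
q_all(net) = 347.46 / 3 = 115.82 kPa.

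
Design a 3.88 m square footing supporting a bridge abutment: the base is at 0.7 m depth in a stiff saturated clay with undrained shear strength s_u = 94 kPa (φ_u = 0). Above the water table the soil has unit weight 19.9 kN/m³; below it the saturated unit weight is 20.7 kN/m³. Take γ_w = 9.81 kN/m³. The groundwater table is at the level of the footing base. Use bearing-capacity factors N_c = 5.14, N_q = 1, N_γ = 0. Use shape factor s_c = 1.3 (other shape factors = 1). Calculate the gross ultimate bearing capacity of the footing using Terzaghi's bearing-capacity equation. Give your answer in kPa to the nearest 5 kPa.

Effective surcharge at the founding depth q = γ·D_f = 19.9 × 0.7 = 13.93 kPa.
q_ult = c·N_c·s_c + q·N_q
     = 94 × 5.14 × 1.3 + 13.93 × 1
     = 628.11 + 13.93 = 642.04 kPa.

q_ult ≈ 640 kPa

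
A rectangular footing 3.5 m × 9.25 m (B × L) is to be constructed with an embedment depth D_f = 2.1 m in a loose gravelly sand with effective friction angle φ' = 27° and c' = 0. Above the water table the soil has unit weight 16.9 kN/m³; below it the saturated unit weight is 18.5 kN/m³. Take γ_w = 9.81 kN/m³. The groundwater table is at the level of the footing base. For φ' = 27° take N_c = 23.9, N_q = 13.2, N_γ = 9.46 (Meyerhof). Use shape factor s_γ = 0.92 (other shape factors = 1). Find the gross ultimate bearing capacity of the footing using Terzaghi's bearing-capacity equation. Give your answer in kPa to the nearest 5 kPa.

Effective surcharge at the founding depth q = γ·D_f = 16.9 × 2.1 = 35.49 kPa.
The water table coincides with the base, so in the self-weight term γ → γ' = 8.69 kN/m³.
q_ult = q·N_q + 0.5·γ·B·N_γ·s_γ
     = 35.49 × 13.2 + 0.5 × 8.69 × 3.5 × 9.46 × 0.92
     = 468.47 + 132.35 = 600.82 kPa.

q_ult ≈ 600 kPa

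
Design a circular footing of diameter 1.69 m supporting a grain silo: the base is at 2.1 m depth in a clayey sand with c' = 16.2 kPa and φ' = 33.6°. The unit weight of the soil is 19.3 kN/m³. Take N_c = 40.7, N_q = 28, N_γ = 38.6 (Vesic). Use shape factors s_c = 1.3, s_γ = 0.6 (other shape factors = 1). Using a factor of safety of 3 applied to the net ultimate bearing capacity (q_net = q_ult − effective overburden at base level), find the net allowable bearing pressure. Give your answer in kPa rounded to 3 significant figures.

Overburden at base level: q = 19.3 × 2.1 = 40.53 kPa.
Cohesion term c·N_c·s_c = 16.2 × 40.7 × 1.3 = 857.14 kPa; surcharge term q·N_q = 40.53 × 28 = 1134.8 kPa; self-weight term 0.5·γ·B·N_γ·s_γ = 0.5 × 19.3 × 1.69 × 38.6 × 0.6 = 377.7 kPa.
q_ult = 857.14 + 1134.8 + 377.7 = 2369.7 kPa.
Net ultimate: q_net = 2369.7 − 40.53 = 2329.2 kPa.
q_all(net) = 2329.2 / 3 = 776.39 kPa.

q_all(net) ≈ 776 kPa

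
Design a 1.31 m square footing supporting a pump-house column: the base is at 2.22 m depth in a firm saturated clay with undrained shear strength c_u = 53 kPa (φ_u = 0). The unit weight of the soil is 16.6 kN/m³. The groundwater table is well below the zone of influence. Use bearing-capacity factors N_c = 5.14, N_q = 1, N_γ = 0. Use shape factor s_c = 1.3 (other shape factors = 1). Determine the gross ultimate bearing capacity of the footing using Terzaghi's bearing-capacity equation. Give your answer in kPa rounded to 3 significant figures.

q = γ·D_f = 16.6 × 2.22 = 36.852 kPa.
c·N_c·s_c = 53 × 5.14 × 1.3 = 354.15 kPa
q·N_q = 36.852 × 1 = 36.852 kPa
q_ult = 354.15 + 36.852 = 391 kPa.

q_ult ≈ 391 kPa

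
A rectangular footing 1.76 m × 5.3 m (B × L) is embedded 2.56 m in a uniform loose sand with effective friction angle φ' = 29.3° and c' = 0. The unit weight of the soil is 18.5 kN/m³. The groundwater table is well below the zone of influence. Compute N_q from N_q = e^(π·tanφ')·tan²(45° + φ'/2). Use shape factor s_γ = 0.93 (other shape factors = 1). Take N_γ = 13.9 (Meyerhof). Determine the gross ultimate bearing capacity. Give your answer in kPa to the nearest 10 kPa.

q_ult ≈ 1020 kPa

tan29.3° = 0.5612, so N_q = e^(π×0.5612)·tan²(59.65°) = 5.83 × 2.917 = 17.
q = γ·D_f = 18.5 × 2.56 = 47.36 kPa.
q·N_q = 47.36 × 17.004 = 805.33 kPa
0.5·γ·B·N_γ·s_γ = 0.5 × 18.5 × 1.76 × 13.9 × 0.93 = 210.45 kPa
q_ult = 805.33 + 210.45 = 1015.8 kPa.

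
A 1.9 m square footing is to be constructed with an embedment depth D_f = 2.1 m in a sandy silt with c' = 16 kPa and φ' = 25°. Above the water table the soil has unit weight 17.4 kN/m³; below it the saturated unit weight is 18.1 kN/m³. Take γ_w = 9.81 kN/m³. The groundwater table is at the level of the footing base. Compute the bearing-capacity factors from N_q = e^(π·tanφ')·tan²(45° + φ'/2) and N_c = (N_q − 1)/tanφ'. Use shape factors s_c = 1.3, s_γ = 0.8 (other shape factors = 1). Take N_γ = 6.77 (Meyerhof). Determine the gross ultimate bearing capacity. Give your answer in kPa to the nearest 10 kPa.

q_ult ≈ 860 kPa

tan25° = 0.4663, so N_q = e^(π×0.4663)·tan²(57.5°) = 4.327 × 2.464 = 10.66.
N_c = (10.66 − 1)/tan25° = 20.72.
q = γ·D_f = 17.4 × 2.1 = 36.54 kPa.
For the ½γBN_γ term take γ' = 18.1 − 9.81 = 8.29 kN/m³ (soil below base is submerged).
c·N_c·s_c = 16 × 20.721 × 1.3 = 430.99 kPa
q·N_q = 36.54 × 10.662 = 389.59 kPa
0.5·γ·B·N_γ·s_γ = 0.5 × 8.29 × 1.9 × 6.77 × 0.8 = 42.654 kPa
q_ult = 430.99 + 389.59 + 42.654 = 863.24 kPa.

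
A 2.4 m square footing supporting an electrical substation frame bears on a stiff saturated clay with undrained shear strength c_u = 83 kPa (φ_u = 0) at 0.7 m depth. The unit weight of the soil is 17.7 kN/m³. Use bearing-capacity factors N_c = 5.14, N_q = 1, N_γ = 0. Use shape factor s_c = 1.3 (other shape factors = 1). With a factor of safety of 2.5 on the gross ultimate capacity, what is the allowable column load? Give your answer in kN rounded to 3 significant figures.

P_all ≈ 1310 kN

Effective surcharge at the founding depth q = γ·D_f = 17.7 × 0.7 = 12.39 kPa.
q_ult = c·N_c·s_c + q·N_q
     = 83 × 5.14 × 1.3 + 12.39 × 1
     = 554.61 + 12.39 = 567 kPa.
Gross allowable pressure q_all = 567 / 2.5 = 226.8 kPa.
Footing area = 5.76 m², so allowable column load = 226.8 × 5.76 = 1306.4 kN.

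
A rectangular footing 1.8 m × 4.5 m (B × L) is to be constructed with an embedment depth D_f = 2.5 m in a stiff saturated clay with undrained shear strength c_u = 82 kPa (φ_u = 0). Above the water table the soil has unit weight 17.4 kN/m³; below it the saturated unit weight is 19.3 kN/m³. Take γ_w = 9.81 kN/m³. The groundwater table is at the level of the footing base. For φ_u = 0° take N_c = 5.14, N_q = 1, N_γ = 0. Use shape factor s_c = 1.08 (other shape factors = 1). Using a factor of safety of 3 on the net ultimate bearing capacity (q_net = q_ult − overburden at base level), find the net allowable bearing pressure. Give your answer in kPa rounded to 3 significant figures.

q_all(net) ≈ 152 kPa

q = γ·D_f = 17.4 × 2.5 = 43.5 kPa.
c·N_c·s_c = 82 × 5.14 × 1.08 = 455.2 kPa
q·N_q = 43.5 × 1 = 43.5 kPa
q_ult = 455.2 + 43.5 = 498.7 kPa.
q_net = 498.7 − 43.5 = 455.2 kPa.
q_all(net) = 455.2 / 3 = 151.73 kPa.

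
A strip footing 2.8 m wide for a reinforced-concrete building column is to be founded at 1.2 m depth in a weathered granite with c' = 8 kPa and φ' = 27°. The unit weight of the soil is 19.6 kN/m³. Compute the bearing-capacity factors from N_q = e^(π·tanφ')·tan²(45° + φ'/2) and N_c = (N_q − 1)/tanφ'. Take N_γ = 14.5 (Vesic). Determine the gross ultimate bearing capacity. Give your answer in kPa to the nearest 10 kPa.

tan27° = 0.5095, so N_q = e^(π×0.5095)·tan²(58.5°) = 4.957 × 2.663 = 13.2.
N_c = (13.2 − 1)/tan27° = 23.94.
Effective surcharge at the founding depth q = γ·D_f = 19.6 × 1.2 = 23.52 kPa.
q_ult = c·N_c + q·N_q + 0.5·γ·B·N_γ
     = 8 × 23.942 + 23.52 × 13.199 + 0.5 × 19.6 × 2.8 × 14.5
     = 191.54 + 310.44 + 397.88 = 899.86 kPa.

q_ult ≈ 900 kPa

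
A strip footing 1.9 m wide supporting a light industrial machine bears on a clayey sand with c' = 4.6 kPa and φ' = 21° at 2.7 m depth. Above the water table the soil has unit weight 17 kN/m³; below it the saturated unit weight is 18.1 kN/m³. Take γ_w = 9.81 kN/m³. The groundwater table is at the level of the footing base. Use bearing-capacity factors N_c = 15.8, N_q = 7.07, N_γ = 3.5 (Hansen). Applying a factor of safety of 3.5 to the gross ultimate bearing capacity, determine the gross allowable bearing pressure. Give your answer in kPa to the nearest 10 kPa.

q_all ≈ 120 kPa

Effective surcharge at the founding depth q = γ·D_f = 17 × 2.7 = 45.9 kPa.
The water table coincides with the base, so in the self-weight term γ → γ' = 8.29 kN/m³.
q_ult = c·N_c + q·N_q + 0.5·γ·B·N_γ
     = 4.6 × 15.8 + 45.9 × 7.07 + 0.5 × 8.29 × 1.9 × 3.5
     = 72.68 + 324.51 + 27.564 = 424.76 kPa.
q_all = q_ult / FS = 424.76 / 3.5 = 121.36 kPa.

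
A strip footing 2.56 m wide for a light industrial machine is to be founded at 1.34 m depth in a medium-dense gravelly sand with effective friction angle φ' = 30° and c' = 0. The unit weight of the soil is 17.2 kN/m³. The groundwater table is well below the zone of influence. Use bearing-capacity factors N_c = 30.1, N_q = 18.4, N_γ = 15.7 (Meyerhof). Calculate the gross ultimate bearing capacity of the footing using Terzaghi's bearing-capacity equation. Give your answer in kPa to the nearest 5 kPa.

q = γ·D_f = 17.2 × 1.34 = 23.048 kPa.
q·N_q = 23.048 × 18.4 = 424.08 kPa
0.5·γ·B·N_γ = 0.5 × 17.2 × 2.56 × 15.7 = 345.65 kPa
q_ult = 424.08 + 345.65 = 769.73 kPa.

q_ult ≈ 770 kPa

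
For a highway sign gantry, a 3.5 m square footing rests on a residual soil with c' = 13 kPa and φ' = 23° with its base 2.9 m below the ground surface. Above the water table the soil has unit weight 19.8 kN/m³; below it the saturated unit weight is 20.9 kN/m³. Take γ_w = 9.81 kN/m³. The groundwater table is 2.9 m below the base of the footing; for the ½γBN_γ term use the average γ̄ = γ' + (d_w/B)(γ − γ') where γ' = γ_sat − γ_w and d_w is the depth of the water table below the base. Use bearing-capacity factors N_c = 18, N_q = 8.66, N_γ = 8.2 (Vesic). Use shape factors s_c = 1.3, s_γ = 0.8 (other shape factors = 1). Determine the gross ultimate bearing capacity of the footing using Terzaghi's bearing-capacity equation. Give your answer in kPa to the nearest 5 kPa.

q_ult ≈ 1010 kPa

q = γ·D_f = 19.8 × 2.9 = 57.42 kPa.
γ' = 11.09 kN/m³; averaging over the depth B below the base, γ̄ = γ' + (d_w/B)(γ − γ') = 18.307 kN/m³.
c·N_c·s_c = 13 × 18 × 1.3 = 304.2 kPa
q·N_q = 57.42 × 8.66 = 497.26 kPa
0.5·γ·B·N_γ·s_γ = 0.5 × 18.307 × 3.5 × 8.2 × 0.8 = 210.16 kPa
q_ult = 304.2 + 497.26 + 210.16 = 1011.6 kPa.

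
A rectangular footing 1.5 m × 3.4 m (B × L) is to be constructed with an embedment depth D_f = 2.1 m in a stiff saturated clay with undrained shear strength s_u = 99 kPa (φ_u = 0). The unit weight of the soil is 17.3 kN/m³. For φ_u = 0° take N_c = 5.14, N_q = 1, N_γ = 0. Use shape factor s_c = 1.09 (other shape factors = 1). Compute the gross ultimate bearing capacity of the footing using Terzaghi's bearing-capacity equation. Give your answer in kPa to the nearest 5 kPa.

q_ult ≈ 590 kPa

Overburden at base level: q = 17.3 × 2.1 = 36.33 kPa.
Cohesion term c·N_c·s_c = 99 × 5.14 × 1.09 = 554.66 kPa; surcharge term q·N_q = 36.33 × 1 = 36.33 kPa.
q_ult = 554.66 + 36.33 = 590.99 kPa.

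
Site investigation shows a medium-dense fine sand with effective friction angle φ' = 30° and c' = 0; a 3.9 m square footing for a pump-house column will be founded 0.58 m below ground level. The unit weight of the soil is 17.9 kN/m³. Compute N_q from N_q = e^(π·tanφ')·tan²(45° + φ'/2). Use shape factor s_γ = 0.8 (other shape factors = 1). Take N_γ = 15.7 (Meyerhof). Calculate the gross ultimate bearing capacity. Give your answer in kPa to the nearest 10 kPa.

tan30° = 0.5774, so N_q = e^(π×0.5774)·tan²(60°) = 6.134 × 3.0 = 18.4.
Effective surcharge at the founding depth q = γ·D_f = 17.9 × 0.58 = 10.382 kPa.
q_ult = q·N_q + 0.5·γ·B·N_γ·s_γ
     = 10.382 × 18.401 + 0.5 × 17.9 × 3.9 × 15.7 × 0.8
     = 191.04 + 438.41 = 629.45 kPa.

q_ult ≈ 630 kPa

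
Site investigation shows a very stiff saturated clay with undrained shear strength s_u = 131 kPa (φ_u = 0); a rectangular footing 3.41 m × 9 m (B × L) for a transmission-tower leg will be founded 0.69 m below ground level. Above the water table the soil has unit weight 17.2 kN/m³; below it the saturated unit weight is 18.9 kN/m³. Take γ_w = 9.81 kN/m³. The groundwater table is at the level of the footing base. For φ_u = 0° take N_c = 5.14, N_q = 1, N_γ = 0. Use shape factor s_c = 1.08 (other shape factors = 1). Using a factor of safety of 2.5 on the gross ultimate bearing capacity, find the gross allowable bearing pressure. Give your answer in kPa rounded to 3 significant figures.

q_all ≈ 296 kPa

Overburden at base level: q = 17.2 × 0.69 = 11.868 kPa.
Cohesion term c·N_c·s_c = 131 × 5.14 × 1.08 = 727.21 kPa; surcharge term q·N_q = 11.868 × 1 = 11.868 kPa.
q_ult = 727.21 + 11.868 = 739.08 kPa.
q_all = 739.08 / 2.5 = 295.63 kPa.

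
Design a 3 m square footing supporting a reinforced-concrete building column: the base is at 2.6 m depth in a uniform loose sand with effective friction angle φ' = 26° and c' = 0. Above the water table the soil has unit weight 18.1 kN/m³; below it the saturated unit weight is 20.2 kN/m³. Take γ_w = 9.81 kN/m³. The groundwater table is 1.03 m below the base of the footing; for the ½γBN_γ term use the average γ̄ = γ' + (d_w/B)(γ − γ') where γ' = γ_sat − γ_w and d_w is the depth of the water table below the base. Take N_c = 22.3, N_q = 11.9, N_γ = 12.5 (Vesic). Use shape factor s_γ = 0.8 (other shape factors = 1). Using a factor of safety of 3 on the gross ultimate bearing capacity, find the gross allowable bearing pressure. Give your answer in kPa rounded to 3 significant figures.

Overburden at base level: q = 18.1 × 2.6 = 47.06 kPa.
The water table is 1.03 m below the base (< B = 3 m), so the ½γBN_γ term uses γ̄ = γ' + (d_w/B)(γ − γ') = 10.39 + (1.03/3)(18.1 − 10.39) = 13.037 kN/m³.
Surcharge term q·N_q = 47.06 × 11.9 = 560.01 kPa; self-weight term 0.5·γ·B·N_γ·s_γ = 0.5 × 13.037 × 3 × 12.5 × 0.8 = 195.56 kPa.
q_ult = 560.01 + 195.56 = 755.57 kPa.
q_all = 755.57 / 3 = 251.86 kPa.

q_all ≈ 252 kPa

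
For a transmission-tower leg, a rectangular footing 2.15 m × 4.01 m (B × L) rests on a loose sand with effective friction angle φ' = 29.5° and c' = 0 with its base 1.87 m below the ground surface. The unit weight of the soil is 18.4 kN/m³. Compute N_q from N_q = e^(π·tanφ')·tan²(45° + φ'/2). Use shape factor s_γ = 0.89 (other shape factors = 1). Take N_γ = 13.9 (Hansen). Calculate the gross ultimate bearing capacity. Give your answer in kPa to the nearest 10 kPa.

tan29.5° = 0.5658, so N_q = e^(π×0.5658)·tan²(59.75°) = 5.915 × 2.94 = 17.39.
Overburden at base level: q = 18.4 × 1.87 = 34.408 kPa.
Surcharge term q·N_q = 34.408 × 17.391 = 598.38 kPa; self-weight term 0.5·γ·B·N_γ·s_γ = 0.5 × 18.4 × 2.15 × 13.9 × 0.89 = 244.7 kPa.
q_ult = 598.38 + 244.7 = 843.08 kPa.

q_ult ≈ 840 kPa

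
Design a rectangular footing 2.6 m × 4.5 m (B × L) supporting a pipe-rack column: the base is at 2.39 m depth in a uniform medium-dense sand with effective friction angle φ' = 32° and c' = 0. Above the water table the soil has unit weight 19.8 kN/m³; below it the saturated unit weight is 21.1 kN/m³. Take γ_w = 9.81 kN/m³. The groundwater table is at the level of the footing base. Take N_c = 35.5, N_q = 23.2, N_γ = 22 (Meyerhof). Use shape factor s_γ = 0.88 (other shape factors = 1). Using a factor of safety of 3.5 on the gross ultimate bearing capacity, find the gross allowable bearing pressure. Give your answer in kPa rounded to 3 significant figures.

Overburden at base level: q = 19.8 × 2.39 = 47.322 kPa.
Below the base the soil is submerged, so the ½γBN_γ term uses γ' = 21.1 − 9.81 = 11.29 kN/m³.
Surcharge term q·N_q = 47.322 × 23.2 = 1097.9 kPa; self-weight term 0.5·γ·B·N_γ·s_γ = 0.5 × 11.29 × 2.6 × 22 × 0.88 = 284.15 kPa.
q_ult = 1097.9 + 284.15 = 1382 kPa.
q_all = 1382 / 3.5 = 394.86 kPa.

q_all ≈ 395 kPa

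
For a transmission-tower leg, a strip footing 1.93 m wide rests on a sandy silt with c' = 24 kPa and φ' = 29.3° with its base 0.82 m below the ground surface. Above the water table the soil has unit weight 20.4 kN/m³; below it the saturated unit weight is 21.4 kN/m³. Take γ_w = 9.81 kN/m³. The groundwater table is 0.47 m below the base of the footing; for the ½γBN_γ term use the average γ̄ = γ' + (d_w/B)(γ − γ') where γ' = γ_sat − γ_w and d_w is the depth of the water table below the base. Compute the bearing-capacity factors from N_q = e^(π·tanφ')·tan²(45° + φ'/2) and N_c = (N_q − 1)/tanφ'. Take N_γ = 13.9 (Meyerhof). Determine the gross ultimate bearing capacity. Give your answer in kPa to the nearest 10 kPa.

q_ult ≈ 1150 kPa

tan29.3° = 0.5612, so N_q = e^(π×0.5612)·tan²(59.65°) = 5.83 × 2.917 = 17.
N_c = (17 − 1)/tan29.3° = 28.52.
q = γ·D_f = 20.4 × 0.82 = 16.728 kPa.
γ' = 11.59 kN/m³; averaging over the depth B below the base, γ̄ = γ' + (d_w/B)(γ − γ') = 13.735 kN/m³.
c·N_c = 24 × 28.52 = 684.47 kPa
q·N_q = 16.728 × 17.004 = 284.45 kPa
0.5·γ·B·N_γ = 0.5 × 13.735 × 1.93 × 13.9 = 184.24 kPa
q_ult = 684.47 + 284.45 + 184.24 = 1153.2 kPa.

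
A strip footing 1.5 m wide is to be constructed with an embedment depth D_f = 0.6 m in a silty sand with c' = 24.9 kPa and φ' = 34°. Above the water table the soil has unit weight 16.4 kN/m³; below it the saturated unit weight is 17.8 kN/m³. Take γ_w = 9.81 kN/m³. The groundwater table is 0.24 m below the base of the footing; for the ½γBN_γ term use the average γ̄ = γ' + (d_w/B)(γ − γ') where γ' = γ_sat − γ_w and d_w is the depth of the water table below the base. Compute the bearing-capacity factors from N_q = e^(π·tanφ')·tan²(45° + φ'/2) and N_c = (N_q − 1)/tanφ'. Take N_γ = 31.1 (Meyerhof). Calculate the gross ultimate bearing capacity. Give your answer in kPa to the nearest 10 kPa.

q_ult ≈ 1560 kPa

tan34° = 0.6745, so N_q = e^(π×0.6745)·tan²(62°) = 8.323 × 3.537 = 29.44.
N_c = (29.44 − 1)/tan34° = 42.16.
Overburden at base level: q = 16.4 × 0.6 = 9.84 kPa.
The water table is 0.24 m below the base (< B = 1.5 m), so the ½γBN_γ term uses γ̄ = γ' + (d_w/B)(γ − γ') = 7.99 + (0.24/1.5)(16.4 − 7.99) = 9.3356 kN/m³.
Cohesion term c·N_c = 24.9 × 42.164 = 1049.9 kPa; surcharge term q·N_q = 9.84 × 29.44 = 289.69 kPa; self-weight term 0.5·γ·B·N_γ = 0.5 × 9.3356 × 1.5 × 31.1 = 217.75 kPa.
q_ult = 1049.9 + 289.69 + 217.75 = 1557.3 kPa.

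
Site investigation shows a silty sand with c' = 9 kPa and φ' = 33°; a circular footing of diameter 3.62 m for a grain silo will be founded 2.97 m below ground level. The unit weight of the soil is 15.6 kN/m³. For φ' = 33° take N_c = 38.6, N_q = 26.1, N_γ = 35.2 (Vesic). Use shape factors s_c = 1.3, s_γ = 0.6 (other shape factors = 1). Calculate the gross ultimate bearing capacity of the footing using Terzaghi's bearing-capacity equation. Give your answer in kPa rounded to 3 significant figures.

q_ult ≈ 2260 kPa

q = γ·D_f = 15.6 × 2.97 = 46.332 kPa.
c·N_c·s_c = 9 × 38.6 × 1.3 = 451.62 kPa
q·N_q = 46.332 × 26.1 = 1209.3 kPa
0.5·γ·B·N_γ·s_γ = 0.5 × 15.6 × 3.62 × 35.2 × 0.6 = 596.34 kPa
q_ult = 451.62 + 1209.3 + 596.34 = 2257.2 kPa.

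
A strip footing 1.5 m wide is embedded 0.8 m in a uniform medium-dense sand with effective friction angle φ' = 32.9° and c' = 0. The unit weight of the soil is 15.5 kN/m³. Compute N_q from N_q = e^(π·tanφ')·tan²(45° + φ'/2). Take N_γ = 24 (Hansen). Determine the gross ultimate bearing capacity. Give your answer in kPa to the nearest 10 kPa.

q_ult ≈ 600 kPa

tan32.9° = 0.6469, so N_q = e^(π×0.6469)·tan²(61.45°) = 7.632 × 3.378 = 25.78.
q = γ·D_f = 15.5 × 0.8 = 12.4 kPa.
q·N_q = 12.4 × 25.782 = 319.7 kPa
0.5·γ·B·N_γ = 0.5 × 15.5 × 1.5 × 24 = 279 kPa
q_ult = 319.7 + 279 = 598.7 kPa.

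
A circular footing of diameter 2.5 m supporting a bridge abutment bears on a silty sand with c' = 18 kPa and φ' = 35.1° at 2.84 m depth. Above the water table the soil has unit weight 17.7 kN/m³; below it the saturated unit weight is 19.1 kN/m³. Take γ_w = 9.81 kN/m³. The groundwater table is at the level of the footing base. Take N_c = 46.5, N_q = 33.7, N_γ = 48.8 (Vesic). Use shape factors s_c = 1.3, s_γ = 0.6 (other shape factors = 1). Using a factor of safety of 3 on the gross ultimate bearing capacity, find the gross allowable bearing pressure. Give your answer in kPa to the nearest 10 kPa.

q_all ≈ 1040 kPa

Overburden at base level: q = 17.7 × 2.84 = 50.268 kPa.
Below the base the soil is submerged, so the ½γBN_γ term uses γ' = 19.1 − 9.81 = 9.29 kN/m³.
Cohesion term c·N_c·s_c = 18 × 46.5 × 1.3 = 1088.1 kPa; surcharge term q·N_q = 50.268 × 33.7 = 1694 kPa; self-weight term 0.5·γ·B·N_γ·s_γ = 0.5 × 9.29 × 2.5 × 48.8 × 0.6 = 340.01 kPa.
q_ult = 1088.1 + 1694 + 340.01 = 3122.1 kPa.
q_all = 3122.1 / 3 = 1040.7 kPa.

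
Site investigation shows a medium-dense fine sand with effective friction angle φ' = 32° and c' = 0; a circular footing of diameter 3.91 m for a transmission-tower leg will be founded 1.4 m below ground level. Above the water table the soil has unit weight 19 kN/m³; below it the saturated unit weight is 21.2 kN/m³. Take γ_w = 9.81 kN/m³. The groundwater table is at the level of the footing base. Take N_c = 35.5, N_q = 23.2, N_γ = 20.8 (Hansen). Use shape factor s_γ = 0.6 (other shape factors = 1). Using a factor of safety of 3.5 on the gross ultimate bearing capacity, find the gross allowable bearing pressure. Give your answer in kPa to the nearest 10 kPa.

q_all ≈ 260 kPa

Effective surcharge at the founding depth q = γ·D_f = 19 × 1.4 = 26.6 kPa.
The water table coincides with the base, so in the self-weight term γ → γ' = 11.39 kN/m³.
q_ult = q·N_q + 0.5·γ·B·N_γ·s_γ
     = 26.6 × 23.2 + 0.5 × 11.39 × 3.91 × 20.8 × 0.6
     = 617.12 + 277.9 = 895.02 kPa.
q_all = 895.02 / 3.5 = 255.72 kPa.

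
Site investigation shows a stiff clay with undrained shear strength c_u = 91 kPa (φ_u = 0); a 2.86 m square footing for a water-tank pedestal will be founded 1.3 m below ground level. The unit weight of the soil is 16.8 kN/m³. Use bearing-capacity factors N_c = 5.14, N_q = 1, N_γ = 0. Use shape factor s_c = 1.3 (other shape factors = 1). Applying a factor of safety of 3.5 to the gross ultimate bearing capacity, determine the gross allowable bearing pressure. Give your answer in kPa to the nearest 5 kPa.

q = γ·D_f = 16.8 × 1.3 = 21.84 kPa.
c·N_c·s_c = 91 × 5.14 × 1.3 = 608.06 kPa
q·N_q = 21.84 × 1 = 21.84 kPa
q_ult = 608.06 + 21.84 = 629.9 kPa.
q_all = q_ult / FS = 629.9 / 3.5 = 179.97 kPa.

q_all ≈ 180 kPa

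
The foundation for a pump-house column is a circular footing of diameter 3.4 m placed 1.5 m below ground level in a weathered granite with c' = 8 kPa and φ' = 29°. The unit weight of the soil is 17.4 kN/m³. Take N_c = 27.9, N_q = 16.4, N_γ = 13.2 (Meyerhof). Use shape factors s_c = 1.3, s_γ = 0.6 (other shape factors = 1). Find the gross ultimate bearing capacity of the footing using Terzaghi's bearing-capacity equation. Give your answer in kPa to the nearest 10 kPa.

q_ult ≈ 950 kPa

q = γ·D_f = 17.4 × 1.5 = 26.1 kPa.
c·N_c·s_c = 8 × 27.9 × 1.3 = 290.16 kPa
q·N_q = 26.1 × 16.4 = 428.04 kPa
0.5·γ·B·N_γ·s_γ = 0.5 × 17.4 × 3.4 × 13.2 × 0.6 = 234.27 kPa
q_ult = 290.16 + 428.04 + 234.27 = 952.47 kPa.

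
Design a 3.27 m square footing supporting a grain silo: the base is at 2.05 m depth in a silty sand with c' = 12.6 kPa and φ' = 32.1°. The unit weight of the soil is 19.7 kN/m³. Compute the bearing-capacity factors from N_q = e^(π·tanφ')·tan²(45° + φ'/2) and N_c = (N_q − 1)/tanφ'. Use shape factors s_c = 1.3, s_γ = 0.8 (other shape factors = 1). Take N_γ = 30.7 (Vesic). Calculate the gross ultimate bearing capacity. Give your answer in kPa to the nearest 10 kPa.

tan32.1° = 0.6273, so N_q = e^(π×0.6273)·tan²(61.05°) = 7.176 × 3.268 = 23.45.
N_c = (23.45 − 1)/tan32.1° = 35.79.
q = γ·D_f = 19.7 × 2.05 = 40.385 kPa.
c·N_c·s_c = 12.6 × 35.79 × 1.3 = 586.23 kPa
q·N_q = 40.385 × 23.451 = 947.06 kPa
0.5·γ·B·N_γ·s_γ = 0.5 × 19.7 × 3.27 × 30.7 × 0.8 = 791.07 kPa
q_ult = 586.23 + 947.06 + 791.07 = 2324.4 kPa.

q_ult ≈ 2320 kPa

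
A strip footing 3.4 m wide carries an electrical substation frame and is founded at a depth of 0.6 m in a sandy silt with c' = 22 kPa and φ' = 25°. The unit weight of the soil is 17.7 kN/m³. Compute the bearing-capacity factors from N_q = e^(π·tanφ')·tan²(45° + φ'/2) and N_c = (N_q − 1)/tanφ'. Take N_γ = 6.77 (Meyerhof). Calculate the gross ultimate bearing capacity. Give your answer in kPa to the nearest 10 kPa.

q_ult ≈ 770 kPa

tan25° = 0.4663, so N_q = e^(π×0.4663)·tan²(57.5°) = 4.327 × 2.464 = 10.66.
N_c = (10.66 − 1)/tan25° = 20.72.
Overburden at base level: q = 17.7 × 0.6 = 10.62 kPa.
Cohesion term c·N_c = 22 × 20.721 = 455.85 kPa; surcharge term q·N_q = 10.62 × 10.662 = 113.23 kPa; self-weight term 0.5·γ·B·N_γ = 0.5 × 17.7 × 3.4 × 6.77 = 203.71 kPa.
q_ult = 455.85 + 113.23 + 203.71 = 772.79 kPa.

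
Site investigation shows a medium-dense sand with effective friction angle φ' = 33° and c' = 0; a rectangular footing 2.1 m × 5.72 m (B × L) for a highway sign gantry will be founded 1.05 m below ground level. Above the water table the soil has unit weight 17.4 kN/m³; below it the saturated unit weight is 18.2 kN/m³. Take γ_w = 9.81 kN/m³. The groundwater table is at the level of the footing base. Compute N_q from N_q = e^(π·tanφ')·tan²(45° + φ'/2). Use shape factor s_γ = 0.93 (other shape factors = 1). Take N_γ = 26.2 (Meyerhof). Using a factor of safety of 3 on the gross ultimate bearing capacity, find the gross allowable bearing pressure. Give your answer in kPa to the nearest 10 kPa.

q_all ≈ 230 kPa

N_q = e^(π·tan33°)·tan²(61.5°) = 26.09.
Overburden at base level: q = 17.4 × 1.05 = 18.27 kPa.
Below the base the soil is submerged, so the ½γBN_γ term uses γ' = 18.2 − 9.81 = 8.39 kN/m³.
Surcharge term q·N_q = 18.27 × 26.092 = 476.7 kPa; self-weight term 0.5·γ·B·N_γ·s_γ = 0.5 × 8.39 × 2.1 × 26.2 × 0.93 = 214.65 kPa.
q_ult = 476.7 + 214.65 = 691.35 kPa.
q_all = 691.35 / 3 = 230.45 kPa.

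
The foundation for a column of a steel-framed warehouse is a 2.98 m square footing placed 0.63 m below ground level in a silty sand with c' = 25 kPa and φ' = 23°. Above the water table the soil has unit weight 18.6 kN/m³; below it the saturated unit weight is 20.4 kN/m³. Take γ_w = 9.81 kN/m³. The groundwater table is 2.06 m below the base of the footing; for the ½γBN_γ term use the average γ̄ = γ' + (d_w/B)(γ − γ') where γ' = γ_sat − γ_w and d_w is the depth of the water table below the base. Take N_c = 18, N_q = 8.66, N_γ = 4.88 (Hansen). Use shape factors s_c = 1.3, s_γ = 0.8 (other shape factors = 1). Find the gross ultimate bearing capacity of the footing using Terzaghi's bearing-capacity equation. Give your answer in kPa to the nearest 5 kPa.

q_ult ≈ 780 kPa

q = γ·D_f = 18.6 × 0.63 = 11.718 kPa.
γ' = 10.59 kN/m³; averaging over the depth B below the base, γ̄ = γ' + (d_w/B)(γ − γ') = 16.127 kN/m³.
c·N_c·s_c = 25 × 18 × 1.3 = 585 kPa
q·N_q = 11.718 × 8.66 = 101.48 kPa
0.5·γ·B·N_γ·s_γ = 0.5 × 16.127 × 2.98 × 4.88 × 0.8 = 93.811 kPa
q_ult = 585 + 101.48 + 93.811 = 780.29 kPa.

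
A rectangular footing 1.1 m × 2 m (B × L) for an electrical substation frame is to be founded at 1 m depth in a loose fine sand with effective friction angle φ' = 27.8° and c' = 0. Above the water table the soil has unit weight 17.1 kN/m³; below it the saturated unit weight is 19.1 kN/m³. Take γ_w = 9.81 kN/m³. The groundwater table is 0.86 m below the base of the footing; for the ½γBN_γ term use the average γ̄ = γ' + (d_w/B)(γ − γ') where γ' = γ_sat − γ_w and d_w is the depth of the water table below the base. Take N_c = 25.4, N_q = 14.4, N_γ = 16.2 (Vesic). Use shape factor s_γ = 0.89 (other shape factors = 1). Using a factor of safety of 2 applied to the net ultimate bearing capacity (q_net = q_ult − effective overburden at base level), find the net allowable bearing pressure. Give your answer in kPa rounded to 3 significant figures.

Overburden at base level: q = 17.1 × 1 = 17.1 kPa.
The water table is 0.86 m below the base (< B = 1.1 m), so the ½γBN_γ term uses γ̄ = γ' + (d_w/B)(γ − γ') = 9.29 + (0.86/1.1)(17.1 − 9.29) = 15.396 kN/m³.
Surcharge term q·N_q = 17.1 × 14.4 = 246.24 kPa; self-weight term 0.5·γ·B·N_γ·s_γ = 0.5 × 15.396 × 1.1 × 16.2 × 0.89 = 122.09 kPa.
q_ult = 246.24 + 122.09 = 368.33 kPa.
Net ultimate: q_net = 368.33 − 17.1 = 351.23 kPa.
q_all(net) = 351.23 / 2 = 175.61 kPa.

q_all(net) ≈ 176 kPa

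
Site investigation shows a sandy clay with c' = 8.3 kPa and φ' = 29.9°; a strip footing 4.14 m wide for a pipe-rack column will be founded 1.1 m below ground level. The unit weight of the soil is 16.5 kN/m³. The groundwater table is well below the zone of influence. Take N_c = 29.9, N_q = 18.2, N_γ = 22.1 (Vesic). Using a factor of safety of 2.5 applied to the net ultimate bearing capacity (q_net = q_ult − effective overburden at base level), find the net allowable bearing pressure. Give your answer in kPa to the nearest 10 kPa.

Effective surcharge at the founding depth q = γ·D_f = 16.5 × 1.1 = 18.15 kPa.
q_ult = c·N_c + q·N_q + 0.5·γ·B·N_γ
     = 8.3 × 29.9 + 18.15 × 18.2 + 0.5 × 16.5 × 4.14 × 22.1
     = 248.17 + 330.33 + 754.83 = 1333.3 kPa.
Net ultimate: q_net = 1333.3 − 18.15 = 1315.2 kPa.
q_all(net) = 1315.2 / 2.5 = 526.07 kPa.

q_all(net) ≈ 530 kPa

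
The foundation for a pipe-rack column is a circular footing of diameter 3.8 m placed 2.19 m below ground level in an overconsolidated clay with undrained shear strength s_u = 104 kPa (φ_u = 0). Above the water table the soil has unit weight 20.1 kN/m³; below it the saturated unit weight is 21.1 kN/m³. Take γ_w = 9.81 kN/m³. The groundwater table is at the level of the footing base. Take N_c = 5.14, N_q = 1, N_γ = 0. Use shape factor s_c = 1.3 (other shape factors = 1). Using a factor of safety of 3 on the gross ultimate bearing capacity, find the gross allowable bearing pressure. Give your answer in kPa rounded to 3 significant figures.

q_all ≈ 246 kPa

Overburden at base level: q = 20.1 × 2.19 = 44.019 kPa.
Cohesion term c·N_c·s_c = 104 × 5.14 × 1.3 = 694.93 kPa; surcharge term q·N_q = 44.019 × 1 = 44.019 kPa.
q_ult = 694.93 + 44.019 = 738.95 kPa.
q_all = 738.95 / 3 = 246.32 kPa.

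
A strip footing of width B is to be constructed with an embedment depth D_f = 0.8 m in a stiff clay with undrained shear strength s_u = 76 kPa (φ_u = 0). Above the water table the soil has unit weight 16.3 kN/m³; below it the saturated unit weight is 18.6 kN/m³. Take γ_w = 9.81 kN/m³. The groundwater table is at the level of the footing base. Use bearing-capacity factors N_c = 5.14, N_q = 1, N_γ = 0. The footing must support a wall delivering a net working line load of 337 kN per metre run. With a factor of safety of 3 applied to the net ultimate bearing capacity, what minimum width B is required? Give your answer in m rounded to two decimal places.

Overburden at base level: q = 16.3 × 0.8 = 13.04 kPa.
Cohesion term c·N_c = 76 × 5.14 = 390.64 kPa; surcharge term q·N_q = 13.04 × 1 = 13.04 kPa.
q_ult = 390.64 + 13.04 = 403.68 kPa.
For φ = 0 the ½γBN_γ term vanishes, so q_ult is independent of B. q_net = 403.68 − 13.04 = 390.64 kPa; q_all(net) = 390.64/3 = 130.21 kPa.
Required width B = w / q_all(net) = 337 / 130.21 = 2.588 m.

B = 2.59 m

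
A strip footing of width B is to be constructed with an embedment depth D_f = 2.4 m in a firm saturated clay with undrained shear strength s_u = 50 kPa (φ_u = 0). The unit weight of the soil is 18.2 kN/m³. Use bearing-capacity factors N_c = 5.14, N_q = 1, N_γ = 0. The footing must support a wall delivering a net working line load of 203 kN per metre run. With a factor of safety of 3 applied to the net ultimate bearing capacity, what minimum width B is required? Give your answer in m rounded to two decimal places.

Effective surcharge at the founding depth q = γ·D_f = 18.2 × 2.4 = 43.68 kPa.
q_ult = c·N_c + q·N_q
     = 50 × 5.14 + 43.68 × 1
     = 257 + 43.68 = 300.68 kPa.
For φ = 0 the ½γBN_γ term vanishes, so q_ult is independent of B. q_net = 300.68 − 43.68 = 257 kPa; q_all(net) = 257/3 = 85.667 kPa.
Required width B = w / q_all(net) = 203 / 85.667 = 2.37 m.

B = 2.37 m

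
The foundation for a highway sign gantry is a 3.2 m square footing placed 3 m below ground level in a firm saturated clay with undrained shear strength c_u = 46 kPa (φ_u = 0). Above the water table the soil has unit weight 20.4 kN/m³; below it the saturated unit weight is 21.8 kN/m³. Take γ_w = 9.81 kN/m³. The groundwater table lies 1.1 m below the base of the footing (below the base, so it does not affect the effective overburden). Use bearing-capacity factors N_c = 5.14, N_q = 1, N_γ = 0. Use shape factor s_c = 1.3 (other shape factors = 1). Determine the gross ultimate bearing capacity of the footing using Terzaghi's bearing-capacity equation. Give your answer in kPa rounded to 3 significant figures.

q = γ·D_f = 20.4 × 3 = 61.2 kPa.
c·N_c·s_c = 46 × 5.14 × 1.3 = 307.37 kPa
q·N_q = 61.2 × 1 = 61.2 kPa
q_ult = 307.37 + 61.2 = 368.57 kPa.

q_ult ≈ 369 kPa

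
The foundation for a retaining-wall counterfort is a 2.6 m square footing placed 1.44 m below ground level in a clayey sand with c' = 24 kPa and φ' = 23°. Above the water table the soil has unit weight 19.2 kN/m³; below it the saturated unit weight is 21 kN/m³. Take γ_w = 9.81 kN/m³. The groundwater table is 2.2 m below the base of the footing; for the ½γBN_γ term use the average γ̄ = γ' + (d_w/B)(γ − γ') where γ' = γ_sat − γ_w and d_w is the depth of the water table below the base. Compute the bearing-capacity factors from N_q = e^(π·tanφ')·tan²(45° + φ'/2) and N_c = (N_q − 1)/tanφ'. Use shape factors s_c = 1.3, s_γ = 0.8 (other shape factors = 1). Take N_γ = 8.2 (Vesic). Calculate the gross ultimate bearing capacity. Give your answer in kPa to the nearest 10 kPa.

tan23° = 0.4245, so N_q = e^(π×0.4245)·tan²(56.5°) = 3.794 × 2.283 = 8.66.
N_c = (8.66 − 1)/tan23° = 18.05.
Overburden at base level: q = 19.2 × 1.44 = 27.648 kPa.
The water table is 2.2 m below the base (< B = 2.6 m), so the ½γBN_γ term uses γ̄ = γ' + (d_w/B)(γ − γ') = 11.19 + (2.2/2.6)(19.2 − 11.19) = 17.968 kN/m³.
Cohesion term c·N_c·s_c = 24 × 18.049 × 1.3 = 563.12 kPa; surcharge term q·N_q = 27.648 × 8.6612 = 239.46 kPa; self-weight term 0.5·γ·B·N_γ·s_γ = 0.5 × 17.968 × 2.6 × 8.2 × 0.8 = 153.23 kPa.
q_ult = 563.12 + 239.46 + 153.23 = 955.81 kPa.

q_ult ≈ 960 kPa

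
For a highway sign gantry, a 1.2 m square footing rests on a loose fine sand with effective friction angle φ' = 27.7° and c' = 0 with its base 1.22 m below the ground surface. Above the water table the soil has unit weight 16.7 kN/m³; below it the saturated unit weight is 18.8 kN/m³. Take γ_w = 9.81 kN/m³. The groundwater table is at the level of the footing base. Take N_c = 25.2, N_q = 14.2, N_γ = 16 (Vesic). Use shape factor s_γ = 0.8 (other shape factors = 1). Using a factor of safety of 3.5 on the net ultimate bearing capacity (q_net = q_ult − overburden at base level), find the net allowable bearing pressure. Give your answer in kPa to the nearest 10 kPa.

Effective surcharge at the founding depth q = γ·D_f = 16.7 × 1.22 = 20.374 kPa.
The water table coincides with the base, so in the self-weight term γ → γ' = 8.99 kN/m³.
q_ult = q·N_q + 0.5·γ·B·N_γ·s_γ
     = 20.374 × 14.2 + 0.5 × 8.99 × 1.2 × 16 × 0.8
     = 289.31 + 69.043 = 358.35 kPa.
q_net = 358.35 − 20.374 = 337.98 kPa.
q_all(net) = 337.98 / 3.5 = 96.566 kPa.

q_all(net) ≈ 100 kPa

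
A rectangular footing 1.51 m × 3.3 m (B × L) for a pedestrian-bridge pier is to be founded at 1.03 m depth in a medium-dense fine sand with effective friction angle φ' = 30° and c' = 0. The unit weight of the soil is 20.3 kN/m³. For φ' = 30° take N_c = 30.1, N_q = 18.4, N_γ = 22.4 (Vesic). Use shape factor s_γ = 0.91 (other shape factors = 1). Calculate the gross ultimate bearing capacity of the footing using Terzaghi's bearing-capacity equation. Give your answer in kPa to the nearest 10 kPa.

q_ult ≈ 700 kPa

Effective surcharge at the founding depth q = γ·D_f = 20.3 × 1.03 = 20.909 kPa.
q_ult = q·N_q + 0.5·γ·B·N_γ·s_γ
     = 20.909 × 18.4 + 0.5 × 20.3 × 1.51 × 22.4 × 0.91
     = 384.73 + 312.42 = 697.14 kPa.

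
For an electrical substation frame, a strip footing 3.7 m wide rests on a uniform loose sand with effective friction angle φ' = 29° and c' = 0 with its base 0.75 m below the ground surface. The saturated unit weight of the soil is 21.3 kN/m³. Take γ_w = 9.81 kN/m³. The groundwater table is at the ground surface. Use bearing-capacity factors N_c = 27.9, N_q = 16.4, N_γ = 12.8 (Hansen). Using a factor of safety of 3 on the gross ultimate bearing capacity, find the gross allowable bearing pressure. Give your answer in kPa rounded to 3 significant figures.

Water table at ground surface, so effective unit weight γ' = 21.3 − 9.81 = 11.49 kN/m³ is used throughout; overburden q = 11.49 × 0.75 = 8.6175 kPa; the same γ' applies in the ½γBN_γ term.
Surcharge term q·N_q = 8.6175 × 16.4 = 141.33 kPa; self-weight term 0.5·γ·B·N_γ = 0.5 × 11.49 × 3.7 × 12.8 = 272.08 kPa.
q_ult = 141.33 + 272.08 = 413.41 kPa.
q_all = 413.41 / 3 = 137.8 kPa.

q_all ≈ 138 kPa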